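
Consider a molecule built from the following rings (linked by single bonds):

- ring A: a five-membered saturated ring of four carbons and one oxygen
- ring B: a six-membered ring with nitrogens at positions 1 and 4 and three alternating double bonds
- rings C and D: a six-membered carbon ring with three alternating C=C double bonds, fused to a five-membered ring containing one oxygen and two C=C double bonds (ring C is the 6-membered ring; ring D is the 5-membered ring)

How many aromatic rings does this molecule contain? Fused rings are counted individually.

3

Ring A has only sp³ atoms, so it is not fully conjugated — not aromatic (tetrahydrofuran).
Ring B has a continuous p-orbital overlap around the ring; 3 ring double bonds give 6 π electrons. That satisfies 4n+2 with n=1, so ring B is aromatic (pyrazine).
Rings C and D form a fused bicyclic system (with one oxygen) with 9 sp² atoms and 10 π electrons from ring double bonds plus a heteroatom lone pair. 10 = 4(2)+2, so the system is aromatic and both rings count as aromatic (benzofuran).
Aromatic: B, C, D. Total: 3.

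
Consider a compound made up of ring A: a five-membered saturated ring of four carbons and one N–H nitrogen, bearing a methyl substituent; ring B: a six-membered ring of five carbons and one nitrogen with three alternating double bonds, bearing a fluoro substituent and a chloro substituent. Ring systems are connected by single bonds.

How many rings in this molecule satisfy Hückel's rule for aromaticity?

Ring A has only sp³ atoms, so it is not fully conjugated — not aromatic (pyrrolidine).
Ring B has a continuous p-orbital overlap around the ring; 3 ring double bonds give 6 π electrons. Since 6 = 4n+2 (n=1), ring B is aromatic (pyridine).
Aromatic: B. Total: 1.

1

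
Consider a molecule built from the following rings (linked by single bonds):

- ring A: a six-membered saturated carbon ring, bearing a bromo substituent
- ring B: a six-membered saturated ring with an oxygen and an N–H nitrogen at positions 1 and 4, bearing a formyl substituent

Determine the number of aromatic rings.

Ring A has only sp³ atoms, so it is not fully conjugated — not aromatic (cyclohexane).
Ring B has only sp³ atoms, so it is not fully conjugated — not aromatic (morpholine).
No ring is aromatic. Total: 0.

0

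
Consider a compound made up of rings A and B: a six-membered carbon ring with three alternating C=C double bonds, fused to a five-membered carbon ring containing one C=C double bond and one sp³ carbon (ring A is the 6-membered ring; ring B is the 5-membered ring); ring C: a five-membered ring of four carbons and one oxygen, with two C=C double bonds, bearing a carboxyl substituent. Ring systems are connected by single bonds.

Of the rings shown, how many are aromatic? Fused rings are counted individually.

2

Ring A has a continuous p-orbital overlap around the ring; 3 ring double bonds give 6 π electrons. Since 6 = 4n+2 (n=1), ring A is aromatic (benzene ring).
Ring B has one sp³ carbon, so it is not fully conjugated — not aromatic (cyclopentene ring).
Ring C is planar and fully conjugated; 2 ring double bonds (4 π electrons) plus a heteroatom lone pair (2) give 6 π electrons. That satisfies 4n+2 with n=1, so ring C is aromatic (furan).
Aromatic: A, C. Total: 2.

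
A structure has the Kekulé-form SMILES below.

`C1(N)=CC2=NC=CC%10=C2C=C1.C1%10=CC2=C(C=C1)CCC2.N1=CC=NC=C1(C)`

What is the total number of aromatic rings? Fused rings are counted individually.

The SMILES encodes two fused six-membered rings, each with three alternating double bonds; one ring is all carbon and the other has one ring nitrogen; a six-membered carbon ring with three alternating C=C double bonds, fused to a saturated five-membered carbon ring; a six-membered ring with nitrogens at positions 1 and 4 and three alternating double bonds.
The fused 6/6-membered bicyclic (with one nitrogen) is a single π system with 10 sp² atoms and 10 π electrons from ring double bonds. 10 = 4(2)+2, so the system is aromatic and both rings count as aromatic (quinoline).
The 6-membered ring has a continuous p-orbital overlap around the ring; 3 ring double bonds give 6 π electrons. 6 = 4(1)+2, so it is aromatic (benzene ring).
The 5-membered ring has three sp³ carbons, so it is not fully conjugated — not aromatic (cyclopentane ring).
The 6-membered ring with two nitrogens (1,4) has a continuous p-orbital overlap around the ring; 3 ring double bonds give 6 π electrons. Since 6 = 4n+2 (n=1), it is aromatic (pyrazine).
4 of the 5 rings are aromatic. Total: 4.

4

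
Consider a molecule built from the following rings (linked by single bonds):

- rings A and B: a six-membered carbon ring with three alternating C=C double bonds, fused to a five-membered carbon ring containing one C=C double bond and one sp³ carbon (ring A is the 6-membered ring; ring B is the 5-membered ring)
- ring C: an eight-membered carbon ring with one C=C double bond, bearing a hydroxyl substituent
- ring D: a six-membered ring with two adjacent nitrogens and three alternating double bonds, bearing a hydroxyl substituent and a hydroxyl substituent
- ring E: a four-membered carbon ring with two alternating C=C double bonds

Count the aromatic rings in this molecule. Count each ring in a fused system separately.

Ring A has a continuous p-orbital overlap around the ring; 3 ring double bonds give 6 π electrons. That satisfies 4n+2 with n=1, so ring A is aromatic (benzene ring).
Ring B has one sp³ carbon, so it is not fully conjugated — not aromatic (cyclopentene ring).
Ring C has six sp³ carbons, so it is not fully conjugated — not aromatic (cyclooctene).
Ring D is planar and fully conjugated; 3 ring double bonds give 6 π electrons. 6 = 4(1)+2, so ring D is aromatic (pyridazine).
Ring E has only sp² ring atoms; a planar conformation would have a fully conjugated π system of 4 electrons. But 4 = 4(1), which is 4n not 4n+2, so ring E is not aromatic (cyclobutadiene) — cyclobutadiene is antiaromatic and distorts to a rectangle.
Aromatic: A, D. Total: 2.

2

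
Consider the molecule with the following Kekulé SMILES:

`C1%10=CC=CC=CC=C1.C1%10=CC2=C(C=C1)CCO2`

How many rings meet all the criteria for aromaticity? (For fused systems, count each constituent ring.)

The SMILES encodes an eight-membered carbon ring with four alternating C=C double bonds; a six-membered carbon ring with three alternating C=C double bonds, fused to a five-membered ring containing one oxygen and two sp³ carbons.
The 8-membered ring has only sp² ring atoms; a planar conformation would have a fully conjugated π system of 8 electrons. But 8 = 4(2), which is 4n not 4n+2, so it is not aromatic (cyclooctatetraene) — cyclooctatetraene distorts into a non-planar tub to avoid antiaromaticity.
The 6-membered ring is fully conjugated (every ring atom contributes a p orbital); 3 ring double bonds give 6 π electrons. 6 = 4(1)+2, so it is aromatic (benzene ring).
The 5-membered ring with one oxygen has two sp³ carbons, so it is not fully conjugated — not aromatic (oxolane ring).
1 of the 3 rings is aromatic. Total: 1.

1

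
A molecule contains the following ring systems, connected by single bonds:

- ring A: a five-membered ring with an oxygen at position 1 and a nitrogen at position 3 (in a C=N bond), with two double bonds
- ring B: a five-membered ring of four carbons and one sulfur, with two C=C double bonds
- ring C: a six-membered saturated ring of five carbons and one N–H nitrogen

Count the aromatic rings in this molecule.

2

Ring A is planar and fully conjugated; 2 ring double bonds (4 π electrons) plus a heteroatom lone pair (2) give 6 π electrons. 6 = 4(1)+2, so ring A is aromatic (oxazole).
Ring B has a continuous p-orbital overlap around the ring; 2 ring double bonds (4 π electrons) plus a heteroatom lone pair (2) give 6 π electrons. That satisfies 4n+2 with n=1, so ring B is aromatic (thiophene).
Ring C has only sp³ atoms, so it is not fully conjugated — not aromatic (piperidine).
Aromatic: A, B. Total: 2.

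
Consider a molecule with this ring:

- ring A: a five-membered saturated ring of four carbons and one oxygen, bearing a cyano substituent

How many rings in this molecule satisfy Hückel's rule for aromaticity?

0

Ring A has only sp³ atoms, so it is not fully conjugated — not aromatic (tetrahydrofuran).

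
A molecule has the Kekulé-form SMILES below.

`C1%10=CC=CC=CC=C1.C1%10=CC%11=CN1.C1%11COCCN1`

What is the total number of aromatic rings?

The SMILES encodes an eight-membered carbon ring with four alternating C=C double bonds; a five-membered ring of four carbons and one nitrogen bearing a hydrogen, with two C=C double bonds; a six-membered saturated ring with an oxygen and an N–H nitrogen at positions 1 and 4.
The 8-membered ring has only sp² ring atoms; a planar conformation would have a fully conjugated π system of 8 electrons. But 8 = 4(2), which is 4n not 4n+2, so it is not aromatic (cyclooctatetraene) — cyclooctatetraene distorts into a non-planar tub to avoid antiaromaticity.
The 5-membered ring with one N–H has a continuous p-orbital overlap around the ring; 2 ring double bonds (4 π electrons) plus a heteroatom lone pair (2) give 6 π electrons. 6 = 4(1)+2, so it is aromatic (pyrrole).
The 6-membered ring with one oxygen and one N–H (1,4) has only sp³ atoms, so it is not fully conjugated — not aromatic (morpholine).
1 of the 3 rings is aromatic. Total: 1.

1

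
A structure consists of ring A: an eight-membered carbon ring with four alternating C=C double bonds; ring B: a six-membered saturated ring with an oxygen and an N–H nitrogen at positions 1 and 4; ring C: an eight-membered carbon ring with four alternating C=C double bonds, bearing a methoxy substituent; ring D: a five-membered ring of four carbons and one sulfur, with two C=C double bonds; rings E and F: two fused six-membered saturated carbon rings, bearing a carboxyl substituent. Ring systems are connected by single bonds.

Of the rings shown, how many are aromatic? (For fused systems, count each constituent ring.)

1

Ring A has only sp² ring atoms; a planar conformation would have a fully conjugated π system of 8 electrons. But 8 = 4(2), which is 4n not 4n+2, so ring A is not aromatic (cyclooctatetraene) — cyclooctatetraene distorts into a non-planar tub to avoid antiaromaticity.
Ring B has only sp³ atoms, so it is not fully conjugated — not aromatic (morpholine).
Ring C has only sp² ring atoms; a planar conformation would have a fully conjugated π system of 8 electrons. But 8 = 4(2), which is 4n not 4n+2, so ring C is not aromatic (cyclooctatetraene) — cyclooctatetraene distorts into a non-planar tub to avoid antiaromaticity.
Ring D is fully conjugated (every ring atom contributes a p orbital); 2 ring double bonds (4 π electrons) plus a heteroatom lone pair (2) give 6 π electrons. That satisfies 4n+2 with n=1, so ring D is aromatic (thiophene).
Ring E has only sp³ atoms, so it is not fully conjugated — not aromatic (cyclohexane ring).
Ring F has only sp³ atoms, so it is not fully conjugated — not aromatic (cyclohexane ring).
Aromatic: D. Total: 1.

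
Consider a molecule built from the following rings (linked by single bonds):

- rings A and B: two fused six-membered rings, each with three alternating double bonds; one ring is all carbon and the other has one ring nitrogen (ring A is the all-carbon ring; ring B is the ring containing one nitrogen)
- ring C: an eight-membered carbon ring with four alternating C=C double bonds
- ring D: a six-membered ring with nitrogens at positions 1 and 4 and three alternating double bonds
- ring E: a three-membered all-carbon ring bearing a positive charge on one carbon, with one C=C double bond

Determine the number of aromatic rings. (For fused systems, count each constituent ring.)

4

Rings A and B form a fused bicyclic system (with one nitrogen) with 10 sp² atoms and 10 π electrons from ring double bonds. 10 = 4(2)+2, so the system is aromatic and both rings count as aromatic (quinoline).
Ring C has only sp² ring atoms; a planar conformation would have a fully conjugated π system of 8 electrons. But 8 = 4(2), which is 4n not 4n+2, so ring C is not aromatic (cyclooctatetraene) — cyclooctatetraene distorts into a non-planar tub to avoid antiaromaticity.
Ring D has a continuous p-orbital overlap around the ring; 3 ring double bonds give 6 π electrons. 6 = 4(1)+2, so ring D is aromatic (pyrazine).
Ring E has a continuous p-orbital overlap around the ring; 1 ring double bond (2 π electrons) plus the carbocation's empty p orbital (0, but keeps the ring conjugated) give 2 π electrons. Since 2 = 4n+2 (n=0), ring E is aromatic (cyclopropenyl cation).
Aromatic: A, B, D, E. Total: 4.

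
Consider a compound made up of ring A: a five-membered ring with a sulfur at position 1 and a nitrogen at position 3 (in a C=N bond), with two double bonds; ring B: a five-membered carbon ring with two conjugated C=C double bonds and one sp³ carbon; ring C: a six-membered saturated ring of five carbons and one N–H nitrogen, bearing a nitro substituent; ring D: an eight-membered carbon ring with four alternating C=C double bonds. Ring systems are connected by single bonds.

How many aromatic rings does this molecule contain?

Ring A is planar and fully conjugated; 2 ring double bonds (4 π electrons) plus a heteroatom lone pair (2) give 6 π electrons. That satisfies 4n+2 with n=1, so ring A is aromatic (thiazole).
Ring B has one sp³ carbon, so it is not fully conjugated — not aromatic (cyclopentadiene).
Ring C has only sp³ atoms, so it is not fully conjugated — not aromatic (piperidine).
Ring D has only sp² ring atoms; a planar conformation would have a fully conjugated π system of 8 electrons. But 8 = 4(2), which is 4n not 4n+2, so ring D is not aromatic (cyclooctatetraene) — cyclooctatetraene distorts into a non-planar tub to avoid antiaromaticity.
Aromatic: A. Total: 1.

1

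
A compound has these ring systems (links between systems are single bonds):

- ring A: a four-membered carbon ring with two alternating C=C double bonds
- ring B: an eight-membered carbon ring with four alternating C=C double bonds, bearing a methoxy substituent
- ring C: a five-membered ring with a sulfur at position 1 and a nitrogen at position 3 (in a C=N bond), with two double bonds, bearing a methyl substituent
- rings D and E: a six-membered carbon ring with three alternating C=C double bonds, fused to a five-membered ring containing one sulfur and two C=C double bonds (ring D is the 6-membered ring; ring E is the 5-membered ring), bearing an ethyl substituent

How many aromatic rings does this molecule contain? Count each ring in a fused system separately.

Ring A has only sp² ring atoms; a planar conformation would have a fully conjugated π system of 4 electrons. But 4 = 4(1), which is 4n not 4n+2, so ring A is not aromatic (cyclobutadiene) — cyclobutadiene is antiaromatic and distorts to a rectangle.
Ring B has only sp² ring atoms; a planar conformation would have a fully conjugated π system of 8 electrons. But 8 = 4(2), which is 4n not 4n+2, so ring B is not aromatic (cyclooctatetraene) — cyclooctatetraene distorts into a non-planar tub to avoid antiaromaticity.
Ring C is planar and fully conjugated; 2 ring double bonds (4 π electrons) plus a heteroatom lone pair (2) give 6 π electrons. Since 6 = 4n+2 (n=1), ring C is aromatic (thiazole).
Rings D and E form a fused bicyclic system (with one sulfur) with 9 sp² atoms and 10 π electrons from ring double bonds plus a heteroatom lone pair. 10 = 4(2)+2, so the system is aromatic and both rings count as aromatic (benzothiophene).
Aromatic: C, D, E. Total: 3.

3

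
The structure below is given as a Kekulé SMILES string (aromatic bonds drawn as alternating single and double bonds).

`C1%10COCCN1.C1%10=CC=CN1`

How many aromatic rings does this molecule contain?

The SMILES encodes a six-membered saturated ring with an oxygen and an N–H nitrogen at positions 1 and 4; a five-membered ring of four carbons and one nitrogen bearing a hydrogen, with two C=C double bonds.
The 6-membered ring with one oxygen and one N–H (1,4) has only sp³ atoms, so it is not fully conjugated — not aromatic (morpholine).
The 5-membered ring with one N–H has a continuous p-orbital overlap around the ring; 2 ring double bonds (4 π electrons) plus a heteroatom lone pair (2) give 6 π electrons. 6 = 4(1)+2, so it is aromatic (pyrrole).
1 of the 2 rings is aromatic. Total: 1.

1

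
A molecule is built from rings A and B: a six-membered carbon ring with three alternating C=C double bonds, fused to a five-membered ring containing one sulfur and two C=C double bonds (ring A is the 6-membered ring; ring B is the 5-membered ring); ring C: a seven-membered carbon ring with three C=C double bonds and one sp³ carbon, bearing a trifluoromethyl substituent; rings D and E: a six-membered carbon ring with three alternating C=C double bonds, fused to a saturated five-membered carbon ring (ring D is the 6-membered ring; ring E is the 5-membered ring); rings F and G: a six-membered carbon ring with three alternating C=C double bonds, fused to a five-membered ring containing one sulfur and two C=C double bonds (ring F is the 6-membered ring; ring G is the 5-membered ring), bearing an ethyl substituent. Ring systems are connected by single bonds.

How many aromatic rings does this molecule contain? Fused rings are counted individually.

Rings A and B form a fused bicyclic system (with one sulfur) with 9 sp² atoms and 10 π electrons from ring double bonds plus a heteroatom lone pair. 10 = 4(2)+2, so the system is aromatic and both rings count as aromatic (benzothiophene).
Ring C has one sp³ carbon, so it is not fully conjugated — not aromatic (cycloheptatriene).
Ring D is fully conjugated (every ring atom contributes a p orbital); 3 ring double bonds give 6 π electrons. Since 6 = 4n+2 (n=1), ring D is aromatic (benzene ring).
Ring E has three sp³ carbons, so it is not fully conjugated — not aromatic (cyclopentane ring).
Rings F and G form a fused bicyclic system (with one sulfur) with 9 sp² atoms and 10 π electrons from ring double bonds plus a heteroatom lone pair. 10 = 4(2)+2, so the system is aromatic and both rings count as aromatic (benzothiophene).
Aromatic: A, B, D, F, G. Total: 5.

5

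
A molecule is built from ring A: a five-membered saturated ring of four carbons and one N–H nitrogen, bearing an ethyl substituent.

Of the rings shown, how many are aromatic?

Ring A has only sp³ atoms, so it is not fully conjugated — not aromatic (pyrrolidine).

0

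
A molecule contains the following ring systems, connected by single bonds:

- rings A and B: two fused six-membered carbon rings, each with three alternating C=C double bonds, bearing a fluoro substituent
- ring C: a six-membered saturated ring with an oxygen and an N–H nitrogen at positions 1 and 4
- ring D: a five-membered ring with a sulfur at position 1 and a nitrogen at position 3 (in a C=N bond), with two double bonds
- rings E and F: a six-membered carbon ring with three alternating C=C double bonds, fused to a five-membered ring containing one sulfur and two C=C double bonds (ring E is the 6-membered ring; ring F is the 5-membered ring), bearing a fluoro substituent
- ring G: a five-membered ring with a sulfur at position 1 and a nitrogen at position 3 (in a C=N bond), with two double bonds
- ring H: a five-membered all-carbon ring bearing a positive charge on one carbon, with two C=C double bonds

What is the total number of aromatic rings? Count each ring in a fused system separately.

Rings A and B form a fused bicyclic system with 10 sp² atoms and 10 π electrons from ring double bonds. 10 = 4(2)+2, so the system is aromatic and both rings count as aromatic (naphthalene).
Ring C has only sp³ atoms, so it is not fully conjugated — not aromatic (morpholine).
Ring D is fully conjugated (every ring atom contributes a p orbital); 2 ring double bonds (4 π electrons) plus a heteroatom lone pair (2) give 6 π electrons. Since 6 = 4n+2 (n=1), ring D is aromatic (thiazole).
Rings E and F form a fused bicyclic system (with one sulfur) with 9 sp² atoms and 10 π electrons from ring double bonds plus a heteroatom lone pair. 10 = 4(2)+2, so the system is aromatic and both rings count as aromatic (benzothiophene).
Ring G has a continuous p-orbital overlap around the ring; 2 ring double bonds (4 π electrons) plus a heteroatom lone pair (2) give 6 π electrons. 6 = 4(1)+2, so ring G is aromatic (thiazole).
Ring H has only sp² ring atoms; a planar conformation would have a fully conjugated π system of 4 electrons. But 4 = 4(1), which is 4n not 4n+2, so ring H is not aromatic (cyclopentadienyl cation).
Aromatic: A, B, D, E, F, G. Total: 6.

6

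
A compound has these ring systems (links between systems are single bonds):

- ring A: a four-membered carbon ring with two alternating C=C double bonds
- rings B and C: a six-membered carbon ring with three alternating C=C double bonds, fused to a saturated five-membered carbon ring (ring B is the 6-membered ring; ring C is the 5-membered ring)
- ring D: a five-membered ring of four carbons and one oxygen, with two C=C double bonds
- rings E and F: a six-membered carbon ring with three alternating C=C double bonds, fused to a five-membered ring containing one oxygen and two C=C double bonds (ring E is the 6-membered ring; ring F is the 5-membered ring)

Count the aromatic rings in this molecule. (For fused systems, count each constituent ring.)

Ring A has only sp² ring atoms; a planar conformation would have a fully conjugated π system of 4 electrons. But 4 = 4(1), which is 4n not 4n+2, so ring A is not aromatic (cyclobutadiene) — cyclobutadiene is antiaromatic and distorts to a rectangle.
Ring B is fully conjugated (every ring atom contributes a p orbital); 3 ring double bonds give 6 π electrons. That satisfies 4n+2 with n=1, so ring B is aromatic (benzene ring).
Ring C has three sp³ carbons, so it is not fully conjugated — not aromatic (cyclopentane ring).
Ring D is planar and fully conjugated; 2 ring double bonds (4 π electrons) plus a heteroatom lone pair (2) give 6 π electrons. Since 6 = 4n+2 (n=1), ring D is aromatic (furan).
Rings E and F form a fused bicyclic system (with one oxygen) with 9 sp² atoms and 10 π electrons from ring double bonds plus a heteroatom lone pair. 10 = 4(2)+2, so the system is aromatic and both rings count as aromatic (benzofuran).
Aromatic: B, D, E, F. Total: 4.

4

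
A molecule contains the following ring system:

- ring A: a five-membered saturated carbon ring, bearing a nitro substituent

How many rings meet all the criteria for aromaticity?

Ring A has only sp³ atoms, so it is not fully conjugated — not aromatic (cyclopentane).

0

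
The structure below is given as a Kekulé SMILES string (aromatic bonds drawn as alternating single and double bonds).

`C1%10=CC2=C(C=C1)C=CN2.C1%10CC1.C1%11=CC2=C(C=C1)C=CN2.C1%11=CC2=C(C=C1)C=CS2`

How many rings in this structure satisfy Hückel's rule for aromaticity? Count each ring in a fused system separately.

The SMILES encodes a six-membered carbon ring with three alternating C=C double bonds, fused to a five-membered ring containing one N–H nitrogen and two C=C double bonds; a three-membered saturated carbon ring; a six-membered carbon ring with three alternating C=C double bonds, fused to a five-membered ring containing one N–H nitrogen and two C=C double bonds; a six-membered carbon ring with three alternating C=C double bonds, fused to a five-membered ring containing one sulfur and two C=C double bonds.
The fused 6/5-membered bicyclic (with one N–H) is a single π system with 9 sp² atoms and 10 π electrons from ring double bonds plus a heteroatom lone pair. 10 = 4(2)+2, so the system is aromatic and both rings count as aromatic (indole).
The 3-membered ring has only sp³ atoms, so it is not fully conjugated — not aromatic (cyclopropane).
The fused 6/5-membered bicyclic (with one N–H) is a single π system with 9 sp² atoms and 10 π electrons from ring double bonds plus a heteroatom lone pair. 10 = 4(2)+2, so the system is aromatic and both rings count as aromatic (indole).
The fused 6/5-membered bicyclic (with one sulfur) is a single π system with 9 sp² atoms and 10 π electrons from ring double bonds plus a heteroatom lone pair. 10 = 4(2)+2, so the system is aromatic and both rings count as aromatic (benzothiophene).
6 of the 7 rings are aromatic. Total: 6.

6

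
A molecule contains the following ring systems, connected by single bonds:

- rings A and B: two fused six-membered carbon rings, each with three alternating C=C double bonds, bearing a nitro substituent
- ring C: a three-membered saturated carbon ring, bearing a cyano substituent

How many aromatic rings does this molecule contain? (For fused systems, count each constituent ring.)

Rings A and B form a fused bicyclic system with 10 sp² atoms and 10 π electrons from ring double bonds. 10 = 4(2)+2, so the system is aromatic and both rings count as aromatic (naphthalene).
Ring C has only sp³ atoms, so it is not fully conjugated — not aromatic (cyclopropane).
Aromatic: A, B. Total: 2.

2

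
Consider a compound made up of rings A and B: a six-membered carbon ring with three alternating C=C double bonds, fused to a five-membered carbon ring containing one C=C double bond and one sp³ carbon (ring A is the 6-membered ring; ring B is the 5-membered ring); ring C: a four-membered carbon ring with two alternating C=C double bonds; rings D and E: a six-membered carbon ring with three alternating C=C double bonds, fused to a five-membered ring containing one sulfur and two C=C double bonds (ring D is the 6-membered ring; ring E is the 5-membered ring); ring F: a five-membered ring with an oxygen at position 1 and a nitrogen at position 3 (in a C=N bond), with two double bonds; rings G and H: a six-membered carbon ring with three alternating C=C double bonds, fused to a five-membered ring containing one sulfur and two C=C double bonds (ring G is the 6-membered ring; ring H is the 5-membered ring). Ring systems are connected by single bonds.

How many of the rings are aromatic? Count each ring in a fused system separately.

6

Ring A is planar and fully conjugated; 3 ring double bonds give 6 π electrons. That satisfies 4n+2 with n=1, so ring A is aromatic (benzene ring).
Ring B has one sp³ carbon, so it is not fully conjugated — not aromatic (cyclopentene ring).
Ring C has only sp² ring atoms; a planar conformation would have a fully conjugated π system of 4 electrons. But 4 = 4(1), which is 4n not 4n+2, so ring C is not aromatic (cyclobutadiene) — cyclobutadiene is antiaromatic and distorts to a rectangle.
Rings D and E form a fused bicyclic system (with one sulfur) with 9 sp² atoms and 10 π electrons from ring double bonds plus a heteroatom lone pair. 10 = 4(2)+2, so the system is aromatic and both rings count as aromatic (benzothiophene).
Ring F is planar and fully conjugated; 2 ring double bonds (4 π electrons) plus a heteroatom lone pair (2) give 6 π electrons. 6 = 4(1)+2, so ring F is aromatic (oxazole).
Rings G and H form a fused bicyclic system (with one sulfur) with 9 sp² atoms and 10 π electrons from ring double bonds plus a heteroatom lone pair. 10 = 4(2)+2, so the system is aromatic and both rings count as aromatic (benzothiophene).
Aromatic: A, D, E, F, G, H. Total: 6.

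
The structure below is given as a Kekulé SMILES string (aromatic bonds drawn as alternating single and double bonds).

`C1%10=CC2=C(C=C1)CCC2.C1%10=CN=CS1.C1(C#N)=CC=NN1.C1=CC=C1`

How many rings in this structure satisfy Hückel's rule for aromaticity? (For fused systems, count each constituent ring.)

3

The SMILES encodes a six-membered carbon ring with three alternating C=C double bonds, fused to a saturated five-membered carbon ring; a five-membered ring with a sulfur at position 1 and a nitrogen at position 3 (in a C=N bond), with two double bonds; a five-membered ring with two adjacent nitrogens (one bearing H, one in a double bond) and two double bonds; a four-membered carbon ring with two alternating C=C double bonds.
The 6-membered ring has a continuous p-orbital overlap around the ring; 3 ring double bonds give 6 π electrons. That satisfies 4n+2 with n=1, so it is aromatic (benzene ring).
The 5-membered ring has three sp³ carbons, so it is not fully conjugated — not aromatic (cyclopentane ring).
The 5-membered ring with one sulfur and one =N– is fully conjugated (every ring atom contributes a p orbital); 2 ring double bonds (4 π electrons) plus a heteroatom lone pair (2) give 6 π electrons. 6 = 4(1)+2, so it is aromatic (thiazole).
The 5-membered ring with two adjacent nitrogens (one N–H, one =N–) is planar and fully conjugated; 2 ring double bonds (4 π electrons) plus a heteroatom lone pair (2) give 6 π electrons. 6 = 4(1)+2, so it is aromatic (pyrazole).
The 4-membered ring has only sp² ring atoms; a planar conformation would have a fully conjugated π system of 4 electrons. But 4 = 4(1), which is 4n not 4n+2, so it is not aromatic (cyclobutadiene) — cyclobutadiene is antiaromatic and distorts to a rectangle.
3 of the 5 rings are aromatic. Total: 3.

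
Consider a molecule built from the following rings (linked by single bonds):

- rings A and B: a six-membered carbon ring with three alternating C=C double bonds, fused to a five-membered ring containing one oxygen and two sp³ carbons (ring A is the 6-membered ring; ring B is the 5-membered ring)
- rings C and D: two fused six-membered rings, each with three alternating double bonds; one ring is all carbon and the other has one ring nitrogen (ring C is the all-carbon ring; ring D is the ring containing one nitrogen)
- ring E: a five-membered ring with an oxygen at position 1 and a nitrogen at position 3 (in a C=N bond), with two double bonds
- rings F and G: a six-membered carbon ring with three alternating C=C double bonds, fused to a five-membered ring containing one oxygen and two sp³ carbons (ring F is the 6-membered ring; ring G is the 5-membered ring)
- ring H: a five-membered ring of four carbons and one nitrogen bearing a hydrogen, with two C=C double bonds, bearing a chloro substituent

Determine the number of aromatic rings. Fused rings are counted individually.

6

Ring A is fully conjugated (every ring atom contributes a p orbital); 3 ring double bonds give 6 π electrons. 6 = 4(1)+2, so ring A is aromatic (benzene ring).
Ring B has two sp³ carbons, so it is not fully conjugated — not aromatic (oxolane ring).
Rings C and D form a fused bicyclic system (with one nitrogen) with 10 sp² atoms and 10 π electrons from ring double bonds. 10 = 4(2)+2, so the system is aromatic and both rings count as aromatic (quinoline).
Ring E is fully conjugated (every ring atom contributes a p orbital); 2 ring double bonds (4 π electrons) plus a heteroatom lone pair (2) give 6 π electrons. That satisfies 4n+2 with n=1, so ring E is aromatic (oxazole).
Ring F is fully conjugated (every ring atom contributes a p orbital); 3 ring double bonds give 6 π electrons. 6 = 4(1)+2, so ring F is aromatic (benzene ring).
Ring G has two sp³ carbons, so it is not fully conjugated — not aromatic (oxolane ring).
Ring H has a continuous p-orbital overlap around the ring; 2 ring double bonds (4 π electrons) plus a heteroatom lone pair (2) give 6 π electrons. That satisfies 4n+2 with n=1, so ring H is aromatic (pyrrole).
Aromatic: A, C, D, E, F, H. Total: 6.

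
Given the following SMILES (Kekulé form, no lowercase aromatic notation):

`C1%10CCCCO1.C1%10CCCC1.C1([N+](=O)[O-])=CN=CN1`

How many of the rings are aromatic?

1

The SMILES encodes a six-membered saturated ring of five carbons and one oxygen; a five-membered saturated carbon ring; a five-membered ring with nitrogens at positions 1 and 3 (one bearing H, one in a C=N bond) and two double bonds.
The 6-membered ring with one oxygen has only sp³ atoms, so it is not fully conjugated — not aromatic (tetrahydropyran).
The 5-membered ring has only sp³ atoms, so it is not fully conjugated — not aromatic (cyclopentane).
The 5-membered ring with two nitrogens (one N–H, one =N–) has a continuous p-orbital overlap around the ring; 2 ring double bonds (4 π electrons) plus a heteroatom lone pair (2) give 6 π electrons. Since 6 = 4n+2 (n=1), it is aromatic (imidazole).
1 of the 3 rings is aromatic. Total: 1.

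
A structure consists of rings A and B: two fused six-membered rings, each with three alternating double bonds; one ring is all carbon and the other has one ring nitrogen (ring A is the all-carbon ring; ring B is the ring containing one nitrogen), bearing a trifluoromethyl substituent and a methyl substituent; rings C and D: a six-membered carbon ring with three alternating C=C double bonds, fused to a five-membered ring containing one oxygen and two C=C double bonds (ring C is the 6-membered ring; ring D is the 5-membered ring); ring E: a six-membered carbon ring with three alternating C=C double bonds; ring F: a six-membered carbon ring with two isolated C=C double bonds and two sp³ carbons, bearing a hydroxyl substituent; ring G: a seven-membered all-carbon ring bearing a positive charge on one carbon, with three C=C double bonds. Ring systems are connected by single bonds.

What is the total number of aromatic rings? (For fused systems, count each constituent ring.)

Rings A and B form a fused bicyclic system (with one nitrogen) with 10 sp² atoms and 10 π electrons from ring double bonds. 10 = 4(2)+2, so the system is aromatic and both rings count as aromatic (quinoline).
Rings C and D form a fused bicyclic system (with one oxygen) with 9 sp² atoms and 10 π electrons from ring double bonds plus a heteroatom lone pair. 10 = 4(2)+2, so the system is aromatic and both rings count as aromatic (benzofuran).
Ring E is fully conjugated (every ring atom contributes a p orbital); 3 ring double bonds give 6 π electrons. 6 = 4(1)+2, so ring E is aromatic (benzene).
Ring F has two sp³ carbons, so it is not fully conjugated — not aromatic (1,4-cyclohexadiene).
Ring G is fully conjugated (every ring atom contributes a p orbital); 3 ring double bonds (6 π electrons) plus the carbocation's empty p orbital (0, but keeps the ring conjugated) give 6 π electrons. Since 6 = 4n+2 (n=1), ring G is aromatic (tropylium cation).
Aromatic: A, B, C, D, E, G. Total: 6.

6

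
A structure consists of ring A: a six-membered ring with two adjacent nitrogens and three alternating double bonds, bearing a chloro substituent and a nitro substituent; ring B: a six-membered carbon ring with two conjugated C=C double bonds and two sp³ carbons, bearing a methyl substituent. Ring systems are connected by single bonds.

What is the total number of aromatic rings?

1

Ring A has a continuous p-orbital overlap around the ring; 3 ring double bonds give 6 π electrons. That satisfies 4n+2 with n=1, so ring A is aromatic (pyridazine).
Ring B has two sp³ carbons, so it is not fully conjugated — not aromatic (1,3-cyclohexadiene).
Aromatic: A. Total: 1.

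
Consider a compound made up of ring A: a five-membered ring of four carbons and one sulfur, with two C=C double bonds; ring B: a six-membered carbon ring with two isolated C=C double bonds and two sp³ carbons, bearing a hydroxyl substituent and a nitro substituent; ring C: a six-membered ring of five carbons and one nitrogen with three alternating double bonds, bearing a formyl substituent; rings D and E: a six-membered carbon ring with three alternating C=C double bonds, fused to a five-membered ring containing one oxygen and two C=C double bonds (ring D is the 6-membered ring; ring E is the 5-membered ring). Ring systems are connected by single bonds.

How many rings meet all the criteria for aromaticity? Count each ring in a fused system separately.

Ring A is fully conjugated (every ring atom contributes a p orbital); 2 ring double bonds (4 π electrons) plus a heteroatom lone pair (2) give 6 π electrons. Since 6 = 4n+2 (n=1), ring A is aromatic (thiophene).
Ring B has two sp³ carbons, so it is not fully conjugated — not aromatic (1,4-cyclohexadiene).
Ring C has a continuous p-orbital overlap around the ring; 3 ring double bonds give 6 π electrons. 6 = 4(1)+2, so ring C is aromatic (pyridine).
Rings D and E form a fused bicyclic system (with one oxygen) with 9 sp² atoms and 10 π electrons from ring double bonds plus a heteroatom lone pair. 10 = 4(2)+2, so the system is aromatic and both rings count as aromatic (benzofuran).
Aromatic: A, C, D, E. Total: 4.

4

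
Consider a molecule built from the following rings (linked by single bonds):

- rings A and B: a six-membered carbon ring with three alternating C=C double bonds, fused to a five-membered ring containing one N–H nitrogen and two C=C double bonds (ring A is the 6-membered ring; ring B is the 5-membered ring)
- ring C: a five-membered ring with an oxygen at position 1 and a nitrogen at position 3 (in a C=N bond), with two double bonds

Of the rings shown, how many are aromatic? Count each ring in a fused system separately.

3

Rings A and B form a fused bicyclic system (with one N–H) with 9 sp² atoms and 10 π electrons from ring double bonds plus a heteroatom lone pair. 10 = 4(2)+2, so the system is aromatic and both rings count as aromatic (indole).
Ring C is fully conjugated (every ring atom contributes a p orbital); 2 ring double bonds (4 π electrons) plus a heteroatom lone pair (2) give 6 π electrons. 6 = 4(1)+2, so ring C is aromatic (oxazole).
Aromatic: A, B, C. Total: 3.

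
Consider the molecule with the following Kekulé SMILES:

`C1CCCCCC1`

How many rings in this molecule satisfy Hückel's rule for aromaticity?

0

The SMILES encodes a seven-membered saturated carbon ring.
The 7-membered ring has only sp³ atoms, so it is not fully conjugated — not aromatic (cycloheptane).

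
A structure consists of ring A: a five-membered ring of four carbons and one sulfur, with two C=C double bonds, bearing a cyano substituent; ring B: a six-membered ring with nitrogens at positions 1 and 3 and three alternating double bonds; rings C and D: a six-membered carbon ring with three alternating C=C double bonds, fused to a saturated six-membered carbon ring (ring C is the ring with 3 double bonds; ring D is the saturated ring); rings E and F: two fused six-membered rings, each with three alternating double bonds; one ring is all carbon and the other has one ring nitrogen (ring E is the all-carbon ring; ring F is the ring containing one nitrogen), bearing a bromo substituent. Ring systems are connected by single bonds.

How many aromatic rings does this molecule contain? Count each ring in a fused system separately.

5

Ring A is fully conjugated (every ring atom contributes a p orbital); 2 ring double bonds (4 π electrons) plus a heteroatom lone pair (2) give 6 π electrons. 6 = 4(1)+2, so ring A is aromatic (thiophene).
Ring B is planar and fully conjugated; 3 ring double bonds give 6 π electrons. That satisfies 4n+2 with n=1, so ring B is aromatic (pyrimidine).
Ring C is planar and fully conjugated; 3 ring double bonds give 6 π electrons. Since 6 = 4n+2 (n=1), ring C is aromatic (benzene ring).
Ring D has four sp³ carbons, so it is not fully conjugated — not aromatic (cyclohexane ring).
Rings E and F form a fused bicyclic system (with one nitrogen) with 10 sp² atoms and 10 π electrons from ring double bonds. 10 = 4(2)+2, so the system is aromatic and both rings count as aromatic (quinoline).
Aromatic: A, B, C, E, F. Total: 5.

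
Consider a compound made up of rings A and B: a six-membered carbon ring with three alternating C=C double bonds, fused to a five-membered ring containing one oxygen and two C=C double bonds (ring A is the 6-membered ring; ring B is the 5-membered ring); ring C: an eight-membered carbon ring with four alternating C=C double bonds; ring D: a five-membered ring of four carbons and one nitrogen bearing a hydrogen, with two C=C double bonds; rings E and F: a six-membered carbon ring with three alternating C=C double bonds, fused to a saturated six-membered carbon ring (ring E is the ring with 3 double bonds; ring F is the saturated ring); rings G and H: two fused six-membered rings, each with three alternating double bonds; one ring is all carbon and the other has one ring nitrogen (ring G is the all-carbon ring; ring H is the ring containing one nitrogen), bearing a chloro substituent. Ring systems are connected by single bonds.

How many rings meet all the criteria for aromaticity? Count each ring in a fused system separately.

Rings A and B form a fused bicyclic system (with one oxygen) with 9 sp² atoms and 10 π electrons from ring double bonds plus a heteroatom lone pair. 10 = 4(2)+2, so the system is aromatic and both rings count as aromatic (benzofuran).
Ring C has only sp² ring atoms; a planar conformation would have a fully conjugated π system of 8 electrons. But 8 = 4(2), which is 4n not 4n+2, so ring C is not aromatic (cyclooctatetraene) — cyclooctatetraene distorts into a non-planar tub to avoid antiaromaticity.
Ring D has a continuous p-orbital overlap around the ring; 2 ring double bonds (4 π electrons) plus a heteroatom lone pair (2) give 6 π electrons. That satisfies 4n+2 with n=1, so ring D is aromatic (pyrrole).
Ring E has a continuous p-orbital overlap around the ring; 3 ring double bonds give 6 π electrons. That satisfies 4n+2 with n=1, so ring E is aromatic (benzene ring).
Ring F has four sp³ carbons, so it is not fully conjugated — not aromatic (cyclohexane ring).
Rings G and H form a fused bicyclic system (with one nitrogen) with 10 sp² atoms and 10 π electrons from ring double bonds. 10 = 4(2)+2, so the system is aromatic and both rings count as aromatic (quinoline).
Aromatic: A, B, D, E, G, H. Total: 6.

6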